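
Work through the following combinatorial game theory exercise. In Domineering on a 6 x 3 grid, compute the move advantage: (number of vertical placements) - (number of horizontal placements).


Board is 6 x 3 (rows x cols).
Left (vertical) placements: (rows-1) * cols = 5 * 3 = 15
Right (horizontal) placements: rows * (cols-1) = 6 * 2 = 12
Advantage = Left - Right = 15 - 12 = 3

3


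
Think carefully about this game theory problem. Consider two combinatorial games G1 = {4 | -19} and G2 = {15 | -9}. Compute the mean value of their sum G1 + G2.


G1 = {4 | -19}, G2 = {15 | -9}
Each is a switch {a | b} with numbers a > b; its mean value is (a + b)/2, and mean value is additive over game sums: m(G1 + G2) = m(G1) + m(G2).
Mean of G1 = (4 + (-19))/2 = -15/2 = -15/2
Mean of G2 = (15 + (-9))/2 = 6/2 = 3
Mean of G1 + G2 = -15/2 + 3 = -9/2

-9/2


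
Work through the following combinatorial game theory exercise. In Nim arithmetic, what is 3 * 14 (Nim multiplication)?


Nim multiplication is bilinear over XOR: (u XOR v) * w = (u*w) XOR (v*w).
So we split each operand into its bit components and XOR the pairwise Nim products.
3 = 1 + 2 (as XOR of powers of 2).
14 = 2 + 4 + 8 (as XOR of powers of 2).
Using the standard Nim-product table on single bits:
  2*2 = 3,   2*4 = 8,   2*8 = 12,
  4*4 = 6,   4*8 = 11,  8*8 = 13,
and  1*x = x (identity), k*l = l*k (commutative).
Pairwise Nim products:
  1 * 2 = 2
  1 * 4 = 4
  1 * 8 = 8
  2 * 2 = 3
  2 * 4 = 8
  2 * 8 = 12
XOR them: 2 XOR 4 XOR 8 XOR 3 XOR 8 XOR 12 = 9.
Result: 3 * 14 = 9 (in Nim).

9


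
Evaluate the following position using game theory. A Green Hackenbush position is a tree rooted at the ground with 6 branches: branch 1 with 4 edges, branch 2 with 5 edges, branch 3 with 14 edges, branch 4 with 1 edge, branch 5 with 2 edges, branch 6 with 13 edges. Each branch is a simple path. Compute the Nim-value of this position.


The tree has 6 branches from the ground vertex.
In Green Hackenbush, the Nim-value of a simple path of length k is k.
Branch 1: length 4, Nim-value = 4
Branch 2: length 5, Nim-value = 5
Branch 3: length 14, Nim-value = 14
Branch 4: length 1, Nim-value = 1
Branch 5: length 2, Nim-value = 2
Branch 6: length 13, Nim-value = 13
Total Nim-value = XOR of all branch values:
0 XOR 4 = 4
4 XOR 5 = 1
1 XOR 14 = 15
15 XOR 1 = 14
14 XOR 2 = 12
12 XOR 13 = 1
Nim-value of the tree = 1

1


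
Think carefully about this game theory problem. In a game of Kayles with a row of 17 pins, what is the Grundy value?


Kayles: a move removes 1 or 2 adjacent pins from a contiguous row.
Removing pins from a row of k leaves two independent rows (a, b) with a + b = k - 1 (one pin) or a + b = k - 2 (two pins); an end removal gives a = 0.
By Sprague-Grundy, G(k) = mex{ G(a) XOR G(b) } over all these splits. G(0) = 0.
G(1): splits (0,0):0^0=0 -> mex({0}) = 1
G(2): splits (0,1):0^1=1 (0,0):0^0=0 -> mex({0, 1}) = 2
G(3): splits (0,2):0^2=2 (1,1):1^1=0 (0,1):0^1=1 -> mex({0, 1, 2}) = 3
G(4): splits (0,3):0^3=3 (1,2):1^2=3 (0,2):0^2=2 (1,1):1^1=0 -> mex({0, 2, 3}) = 1
G(5): splits (0,4):0^1=1 (1,3):1^3=2 (2,2):2^2=0 (0,3):0^3=3 (1,2):1^2=3 -> mex({0, 1, 2, 3}) = 4
G(6) = mex({0, 1, 2, 4}) = 3
G(7) = mex({0, 1, 3, 4, 5}) = 2
G(8) = mex({0, 2, 3, 5, 6}) = 1
G(9) = mex({0, 1, 2, 3, 6, 7}) = 4
G(10) = mex({0, 1, 3, 4, 5, 7}) = 2
G(11) = mex({0, 1, 2, 3, 4, 5}) = 6
G(12) = mex({0, 1, 2, 3, 5, 6, 7}) = 4
G(13) = mex({0, 2, 3, 4, 6, 7}) = 1
G(14) = mex({0, 1, 4, 5, 6, 7}) = 2
G(15) = mex({0, 1, 2, 3, 4, 5, 6}) = 7
G(16) = mex({0, 2, 3, 5, 6, 7}) = 1
G(17) = mex({0, 1, 2, 3, 5, 6, 7}) = 4
Therefore G(17) = 4.

4


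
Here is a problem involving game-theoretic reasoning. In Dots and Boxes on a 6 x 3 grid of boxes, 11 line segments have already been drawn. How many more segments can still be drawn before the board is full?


Grid: 6 x 3 boxes, i.e. 7 rows and 4 columns of dots.
Horizontal edges: (rows + 1) * cols = 7 * 3 = 21
Vertical edges: rows * (cols + 1) = 6 * 4 = 24
Total edges: 21 + 24 = 45
Edges drawn: 11
Remaining: 45 - 11 = 34

34


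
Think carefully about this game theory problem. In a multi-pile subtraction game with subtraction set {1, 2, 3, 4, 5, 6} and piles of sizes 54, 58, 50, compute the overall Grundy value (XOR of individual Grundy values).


Subtraction set: {1, 2, 3, 4, 5, 6}
For this subtraction set, G(n) = n mod 7 (period = max + 1 = 7).
Pile 1 (size 54): G(54) = 54 mod 7 = 5
Pile 2 (size 58): G(58) = 58 mod 7 = 2
Pile 3 (size 50): G(50) = 50 mod 7 = 1
Total Grundy value = XOR of all: 5 XOR 2 XOR 1 = 6

6


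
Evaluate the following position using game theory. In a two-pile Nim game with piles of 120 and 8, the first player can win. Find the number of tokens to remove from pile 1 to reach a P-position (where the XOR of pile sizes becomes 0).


Piles: 120 and 8
Current XOR: 120 XOR 8 = 112 (non-zero, so this is an N-position).
To make the XOR zero, we need to find a move that balances the piles.
For pile 1 (size 120): target = 120 XOR 112 = 8
We reduce pile 1 from 120 to 8.
Tokens removed: 120 - 8 = 112
Verification: 8 XOR 8 = 0

112


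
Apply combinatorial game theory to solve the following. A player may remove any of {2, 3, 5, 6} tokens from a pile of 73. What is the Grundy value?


The subtraction set is S = {2, 3, 5, 6}.
G(k) = mex{ G(k - s) : s in S, s <= k }. We compute iteratively: G(0) = 0.
G(1) = mex({}) = 0
G(2) = mex({0}) = 1
G(3) = mex({0}) = 1
G(4) = mex({0, 1}) = 2
G(5) = mex({0, 1}) = 2
G(6) = mex({0, 1, 2}) = 3
G(7) = mex({0, 1, 2}) = 3
G(8) = mex({1, 2, 3}) = 0
G(9) = mex({1, 2, 3}) = 0
G(10) = mex({0, 2, 3}) = 1
G(11) = mex({0, 2, 3}) = 1
G(12) = mex({0, 1, 3}) = 2
G(13) = mex({0, 1, 3}) = 2
Observe that G(8)..G(13) = 0, 0, 1, 1, 2, 2 repeats G(0)..G(5) = 0, 0, 1, 1, 2, 2.
For k >= max(S) = 6, G(k) is determined by the previous 6 values G(k-6)..G(k-1); a window of 6 consecutive values has recurred shifted by 8, so by induction G(k + 8) = G(k) for all k >= 0: the sequence is periodic from the start with period 8.
One period: G(0..7) = 0, 0, 1, 1, 2, 2, 3, 3.
73 mod 8 = 1, so G(73) = G(1) = 0.

0


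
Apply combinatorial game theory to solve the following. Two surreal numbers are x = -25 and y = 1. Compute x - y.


x = -25, y = 1
x - y = -25 - 1 = -26

-26


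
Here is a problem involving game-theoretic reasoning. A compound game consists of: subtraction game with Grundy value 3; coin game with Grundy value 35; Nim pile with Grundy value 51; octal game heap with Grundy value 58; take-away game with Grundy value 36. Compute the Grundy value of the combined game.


By the Sprague-Grundy theorem, the Grundy value of a sum of games is the XOR of individual Grundy values.
subtraction game: Grundy value = 3. Running XOR: 0 XOR 3 = 3
coin game: Grundy value = 35. Running XOR: 3 XOR 35 = 32
Nim pile: Grundy value = 51. Running XOR: 32 XOR 51 = 19
octal game heap: Grundy value = 58. Running XOR: 19 XOR 58 = 41
take-away game: Grundy value = 36. Running XOR: 41 XOR 36 = 13
The combined Grundy value is 13.

13


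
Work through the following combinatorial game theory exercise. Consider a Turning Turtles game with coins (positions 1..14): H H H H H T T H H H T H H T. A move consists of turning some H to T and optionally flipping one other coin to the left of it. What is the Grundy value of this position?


Coins: H H H H H T T H H H T H H T
Key fact: a single head at position k behaves exactly like a Nim heap of size k (turning it to T and optionally flipping a coin at j < k corresponds to moving the heap from k to j, or to 0), and heads combine as a disjunctive sum (two heads at the same place would cancel, matching j XOR j = 0). So the Nim-value is the XOR of the 1-indexed positions of the heads.
Face-up positions (1-indexed): [1, 2, 3, 4, 5, 8, 9, 10, 12, 13]
XOR 0 with 1: 0 XOR 1 = 1
XOR 1 with 2: 1 XOR 2 = 3
XOR 3 with 3: 3 XOR 3 = 0
XOR 0 with 4: 0 XOR 4 = 4
XOR 4 with 5: 4 XOR 5 = 1
XOR 1 with 8: 1 XOR 8 = 9
XOR 9 with 9: 9 XOR 9 = 0
XOR 0 with 10: 0 XOR 10 = 10
XOR 10 with 12: 10 XOR 12 = 6
XOR 6 with 13: 6 XOR 13 = 11
Nim-value = 11

11


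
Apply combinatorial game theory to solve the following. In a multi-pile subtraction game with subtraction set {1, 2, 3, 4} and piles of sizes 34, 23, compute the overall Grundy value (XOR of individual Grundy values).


Subtraction set: {1, 2, 3, 4}
For this subtraction set, G(n) = n mod 5 (period = max + 1 = 5).
Pile 1 (size 34): G(34) = 34 mod 5 = 4
Pile 2 (size 23): G(23) = 23 mod 5 = 3
Total Grundy value = XOR of all: 4 XOR 3 = 7

7


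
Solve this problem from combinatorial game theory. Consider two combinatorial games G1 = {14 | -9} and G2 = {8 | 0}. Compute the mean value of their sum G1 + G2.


G1 = {14 | -9}, G2 = {8 | 0}
Each is a switch {a | b} with numbers a > b; its mean value is (a + b)/2, and mean value is additive over game sums: m(G1 + G2) = m(G1) + m(G2).
Mean of G1 = (14 + (-9))/2 = 5/2 = 5/2
Mean of G2 = (8 + (0))/2 = 8/2 = 4
Mean of G1 + G2 = 5/2 + 4 = 13/2

13/2


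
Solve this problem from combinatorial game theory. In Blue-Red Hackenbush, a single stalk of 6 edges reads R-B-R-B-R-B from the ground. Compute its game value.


Edges (from ground): R-B-R-B-R-B
By Berlekamp's sign-expansion rule, a Blue-Red Hackenbush stalk has the value of the surreal number whose sign sequence is the edge sequence with B -> + and R -> -.
Sign sequence: -+-+-+
Trace the sign expansion in the surreal number tree, starting from 0:
Edge 1: R (sign -) -> bounds (-inf, 0), value = -1
Edge 2: B (sign +) -> bounds (-1, 0), value = -1/2
Edge 3: R (sign -) -> bounds (-1, -1/2), value = -3/4
Edge 4: B (sign +) -> bounds (-3/4, -1/2), value = -5/8
Edge 5: R (sign -) -> bounds (-3/4, -5/8), value = -11/16
Edge 6: B (sign +) -> bounds (-11/16, -5/8), value = -21/32
Game value = -21/32

-21/32


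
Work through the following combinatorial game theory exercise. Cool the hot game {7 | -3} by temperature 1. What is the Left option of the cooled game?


Original game: {7 | -3} (a switch {a | b} with a > b).
Cooling by t (for t below the temperature (a - b)/2 = 5) taxes each move by t: {a | b} cooled by t is {a - t | b + t}.
Cooling amount: t = 1
Cooled Left option: 7 - 1 = 6
Cooled Right option: -3 + 1 = -2
Cooled game: {6 | -2}
Left option = 6

6


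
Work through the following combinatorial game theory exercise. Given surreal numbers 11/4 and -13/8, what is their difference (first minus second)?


x = 11/4, y = -13/8
Converting to common denominator: 8
x = 22/8, y = -13/8
x - y = 11/4 - -13/8 = 35/8

35/8


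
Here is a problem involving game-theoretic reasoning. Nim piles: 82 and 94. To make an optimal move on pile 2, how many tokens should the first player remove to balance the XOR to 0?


Piles: 82 and 94
Current XOR: 82 XOR 94 = 12 (non-zero, so this is an N-position).
To make the XOR zero, we need to find a move that balances the piles.
For pile 2 (size 94): target = 94 XOR 12 = 82
We reduce pile 2 from 94 to 82.
Tokens removed: 94 - 82 = 12
Verification: 82 XOR 82 = 0

12


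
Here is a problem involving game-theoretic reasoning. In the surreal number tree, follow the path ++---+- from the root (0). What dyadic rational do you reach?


Sign expansion: ++---+-
Rule: track bounds (lo, hi), initially (-inf, +inf). On '+', the current value becomes lo and we move to the simplest number in (value, hi): value + 1 if hi = +inf, otherwise the midpoint (value + hi)/2. On '-', the current value becomes hi and we move to value - 1 if lo = -inf, otherwise the midpoint (lo + value)/2.
Start at 0.
Step 1: sign = +, move right. Bounds: (0, +inf). Value = 1
Step 2: sign = +, move right. Bounds: (1, +inf). Value = 2
Step 3: sign = -, move left. Bounds: (1, 2). Value = 3/2
Step 4: sign = -, move left. Bounds: (1, 3/2). Value = 5/4
Step 5: sign = -, move left. Bounds: (1, 5/4). Value = 9/8
Step 6: sign = +, move right. Bounds: (9/8, 5/4). Value = 19/16
Step 7: sign = -, move left. Bounds: (9/8, 19/16). Value = 37/32
The surreal number with sign expansion ++---+- is 37/32.

37/32


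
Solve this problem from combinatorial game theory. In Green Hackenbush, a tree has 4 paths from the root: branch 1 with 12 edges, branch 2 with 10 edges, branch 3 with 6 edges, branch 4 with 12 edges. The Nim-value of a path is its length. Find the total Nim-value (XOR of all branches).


The tree has 4 branches from the ground vertex.
In Green Hackenbush, the Nim-value of a simple path of length k is k.
Branch 1: length 12, Nim-value = 12
Branch 2: length 10, Nim-value = 10
Branch 3: length 6, Nim-value = 6
Branch 4: length 12, Nim-value = 12
Total Nim-value = XOR of all branch values:
0 XOR 12 = 12
12 XOR 10 = 6
6 XOR 6 = 0
0 XOR 12 = 12
Nim-value of the tree = 12

12


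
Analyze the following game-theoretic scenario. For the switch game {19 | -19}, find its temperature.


The game is {19 | -19}, a switch {a | b} with numbers a > b.
Cooling {a | b} by t gives {a - t | b + t}, which stops being hot when a - t = b + t, i.e. at t = (a - b)/2. So the temperature of a switch is (a - b)/2.
Temperature = (Left option - Right option) / 2
= (19 - (-19)) / 2
= 38 / 2
= 19

19


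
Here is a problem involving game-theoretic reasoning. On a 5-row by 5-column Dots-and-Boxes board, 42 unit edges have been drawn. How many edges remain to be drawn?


Grid: 5 x 5 boxes, i.e. 6 rows and 6 columns of dots.
Horizontal edges: (rows + 1) * cols = 6 * 5 = 30
Vertical edges: rows * (cols + 1) = 5 * 6 = 30
Total edges: 30 + 30 = 60
Edges drawn: 42
Remaining: 60 - 42 = 18

18


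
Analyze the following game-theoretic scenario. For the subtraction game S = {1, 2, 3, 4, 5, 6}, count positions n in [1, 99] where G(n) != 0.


Subtraction set S = {1, 2, 3, 4, 5, 6}, so G(n) = n mod 7.
G(n) = 0 when n is a multiple of 7.
Multiples of 7 in [1, 99]: 14
N-positions (nonzero Grundy) = 99 - 14 = 85

85


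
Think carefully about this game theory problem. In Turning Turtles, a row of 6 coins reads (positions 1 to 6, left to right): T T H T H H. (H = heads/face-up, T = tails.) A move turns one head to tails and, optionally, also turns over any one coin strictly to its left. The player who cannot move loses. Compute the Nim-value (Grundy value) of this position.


Coins: T T H T H H
Key fact: a single head at position k behaves exactly like a Nim heap of size k (turning it to T and optionally flipping a coin at j < k corresponds to moving the heap from k to j, or to 0), and heads combine as a disjunctive sum (two heads at the same place would cancel, matching j XOR j = 0). So the Nim-value is the XOR of the 1-indexed positions of the heads.
Face-up positions (1-indexed): [3, 5, 6]
XOR 0 with 3: 0 XOR 3 = 3
XOR 3 with 5: 3 XOR 5 = 6
XOR 6 with 6: 6 XOR 6 = 0
Nim-value = 0

0


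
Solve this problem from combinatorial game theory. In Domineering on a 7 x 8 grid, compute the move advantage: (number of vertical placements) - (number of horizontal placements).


Board is 7 x 8 (rows x cols).
Left (vertical) placements: (rows-1) * cols = 6 * 8 = 48
Right (horizontal) placements: rows * (cols-1) = 7 * 7 = 49
Advantage = Left - Right = 48 - 49 = -1

-1


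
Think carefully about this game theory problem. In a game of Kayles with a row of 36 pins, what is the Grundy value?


Kayles: a move removes 1 or 2 adjacent pins from a contiguous row.
Removing pins from a row of k leaves two independent rows (a, b) with a + b = k - 1 (one pin) or a + b = k - 2 (two pins); an end removal gives a = 0.
By Sprague-Grundy, G(k) = mex{ G(a) XOR G(b) } over all these splits. G(0) = 0.
G(1): splits (0,0):0^0=0 -> mex({0}) = 1
G(2): splits (0,1):0^1=1 (0,0):0^0=0 -> mex({0, 1}) = 2
G(3): splits (0,2):0^2=2 (1,1):1^1=0 (0,1):0^1=1 -> mex({0, 1, 2}) = 3
G(4): splits (0,3):0^3=3 (1,2):1^2=3 (0,2):0^2=2 (1,1):1^1=0 -> mex({0, 2, 3}) = 1
G(5): splits (0,4):0^1=1 (1,3):1^3=2 (2,2):2^2=0 (0,3):0^3=3 (1,2):1^2=3 -> mex({0, 1, 2, 3}) = 4
G(6) = mex({0, 1, 2, 4}) = 3
G(7) = mex({0, 1, 3, 4, 5}) = 2
G(8) = mex({0, 2, 3, 5, 6}) = 1
G(9) = mex({0, 1, 2, 3, 6, 7}) = 4
G(10) = mex({0, 1, 3, 4, 5, 7}) = 2
G(11) = mex({0, 1, 2, 3, 4, 5}) = 6
G(12) = mex({0, 1, 2, 3, 5, 6, 7}) = 4
G(13) = mex({0, 2, 3, 4, 6, 7}) = 1
G(14) = mex({0, 1, 4, 5, 6, 7}) = 2
G(15) = mex({0, 1, 2, 3, 4, 5, 6}) = 7
G(16) = mex({0, 2, 3, 5, 6, 7}) = 1
G(17) = mex({0, 1, 2, 3, 5, 6, 7}) = 4
G(18) = mex({0, 1, 2, 4, 5, 6}) = 3
G(19) = mex({0, 1, 3, 4, 5, 7}) = 2
G(20) = mex({0, 2, 3, 4, 5, 6, 7}) = 1
G(21) = mex({0, 1, 2, 3, 5, 6, 7}) = 4
G(22) = mex({0, 1, 2, 3, 4, 5, 7}) = 6
G(23) = mex({0, 1, 2, 3, 4, 5, 6}) = 7
G(24) = mex({0, 1, 2, 3, 5, 6, 7}) = 4
G(25) = mex({0, 2, 3, 4, 6, 7}) = 1
G(26) = mex({0, 1, 3, 4, 5, 6, 7}) = 2
G(27) = mex({0, 1, 2, 3, 4, 5, 6, 7}) = 8
G(28) = mex({0, 1, 2, 3, 4, 6, 7, 8}) = 5
G(29) = mex({0, 1, 2, 3, 5, 6, 7, 8, 9}) = 4
G(30) = mex({0, 1, 2, 3, 4, 5, 6, 9, 10}) = 7
G(31) = mex({0, 1, 3, 4, 5, 7, 10, 11}) = 2
G(32) = mex({0, 2, 3, 4, 5, 6, 7, 9, 11}) = 1
G(33) = mex({0, 1, 2, 3, 4, 5, 6, 7, 9, 12}) = 8
G(34) = mex({0, 1, 2, 3, 4, 5, 7, 8, 11, 12}) = 6
G(35) = mex({0, 1, 2, 3, 4, 5, 6, 8, 9, 10, 11}) = 7
G(36) = mex({0, 1, 2, 3, 5, 6, 7, 9, 10}) = 4
Therefore G(36) = 4.

4


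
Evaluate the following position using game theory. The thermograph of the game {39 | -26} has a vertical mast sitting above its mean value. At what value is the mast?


Game = {39 | -26}, a switch {a | b} with numbers a > b.
Its thermograph has left wall a - t and right wall b + t, which meet at t = (a - b)/2, where both equal (a + b)/2. So the mast (mean value) is at (a + b)/2.
Mean = (39 + (-26))/2 = 13/2 = 13/2

13/2


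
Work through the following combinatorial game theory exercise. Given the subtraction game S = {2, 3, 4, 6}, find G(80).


The subtraction set is S = {2, 3, 4, 6}.
G(k) = mex{ G(k - s) : s in S, s <= k }. We compute iteratively: G(0) = 0.
G(1) = mex({}) = 0
G(2) = mex({0}) = 1
G(3) = mex({0}) = 1
G(4) = mex({0, 1}) = 2
G(5) = mex({0, 1}) = 2
G(6) = mex({0, 1, 2}) = 3
G(7) = mex({0, 1, 2}) = 3
G(8) = mex({1, 2, 3}) = 0
G(9) = mex({1, 2, 3}) = 0
G(10) = mex({0, 2, 3}) = 1
G(11) = mex({0, 2, 3}) = 1
G(12) = mex({0, 1, 3}) = 2
G(13) = mex({0, 1, 3}) = 2
Observe that G(8)..G(13) = 0, 0, 1, 1, 2, 2 repeats G(0)..G(5) = 0, 0, 1, 1, 2, 2.
For k >= max(S) = 6, G(k) is determined by the previous 6 values G(k-6)..G(k-1); a window of 6 consecutive values has recurred shifted by 8, so by induction G(k + 8) = G(k) for all k >= 0: the sequence is periodic from the start with period 8.
One period: G(0..7) = 0, 0, 1, 1, 2, 2, 3, 3.
80 mod 8 = 0, so G(80) = G(0) = 0.

0


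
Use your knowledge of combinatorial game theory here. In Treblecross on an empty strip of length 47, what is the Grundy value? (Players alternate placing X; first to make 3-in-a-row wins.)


Treblecross: place X on empty cells; 3-in-a-row wins.
Playing within two cells of an existing X lets the opponent win at once, so sensible play treats the cells i-2..i+2 around each X as dead. The player left with no safe cell loses, so this is a normal-play take-away game on strips of safe cells.
Placing X at cell i (0-indexed) of a strip of k safe cells leaves independent strips of sizes max(0, i-2) and max(0, k-i-3). Hence G(k) = mex{ G(max(0,i-2)) XOR G(max(0,k-i-3)) : 0 <= i < k }, with G(0) = 0.
G(1): splits (0,0):0^0=0 -> mex({0}) = 1
G(2): splits (0,0):0^0=0 -> mex({0}) = 1
G(3): splits (0,0):0^0=0 -> mex({0}) = 1
G(4): splits (0,1):0^1=1 (0,0):0^0=0 -> mex({0, 1}) = 2
G(5): splits (0,2):0^1=1 (0,1):0^1=1 (0,0):0^0=0 -> mex({0, 1}) = 2
G(6) = mex({1}) = 0
G(7) = mex({0, 1, 2}) = 3
G(8) = mex({0, 1, 2}) = 3
G(9) = mex({0, 2}) = 1
G(10) = mex({0, 2, 3}) = 1
G(11) = mex({0, 3}) = 1
G(12) = mex({1, 3}) = 0
G(13) = mex({0, 1, 2, 3}) = 4
G(14) = mex({0, 1, 2}) = 3
G(15) = mex({0, 1, 2}) = 3
G(16) = mex({0, 1, 2, 4}) = 3
G(17) = mex({0, 1, 3, 4}) = 2
G(18) = mex({0, 1, 3, 4}) = 2
G(19) = mex({0, 1, 3, 5}) = 2
G(20) = mex({0, 1, 2, 3, 5}) = 4
G(21) = mex({0, 1, 2, 3, 5}) = 4
G(22) = mex({1, 2, 6}) = 0
G(23) = mex({0, 1, 2, 3, 4, 6}) = 5
G(24) = mex({0, 1, 2, 3, 4}) = 5
G(25) = mex({0, 1, 3, 4, 7}) = 2
G(26) = mex({0, 1, 3, 4, 5, 7}) = 2
G(27) = mex({0, 1, 3, 5}) = 2
G(28) = mex({0, 1, 2, 5}) = 3
G(29) = mex({0, 1, 2, 4, 5, 6}) = 3
G(30) = mex({1, 2, 4, 6}) = 0
G(31) = mex({0, 1, 2, 3, 4, 6}) = 5
G(32) = mex({1, 2, 3, 4, 7}) = 0
G(33) = mex({0, 3, 7}) = 1
G(34) = mex({0, 2, 3, 5, 7}) = 1
G(35) = mex({0, 2, 3, 5, 6}) = 1
G(36) = mex({0, 1, 2, 5, 6}) = 3
G(37) = mex({0, 1, 2, 4, 5, 6}) = 3
G(38) = mex({0, 1, 2, 4}) = 3
G(39) = mex({0, 1, 2, 3, 4, 7}) = 5
G(40) = mex({0, 1, 2, 3, 4, 5, 7}) = 6
G(41) = mex({0, 1, 2, 3, 5, 7}) = 4
G(42) = mex({0, 1, 2, 3, 5, 6, 7}) = 4
G(43) = mex({0, 2, 3, 5, 6}) = 1
G(44) = mex({1, 2, 3, 4, 5, 6}) = 0
G(45) = mex({0, 1, 2, 3, 4, 6, 7}) = 5
G(46) = mex({0, 1, 2, 3, 4, 7}) = 5
G(47) = mex({0, 1, 2, 3, 4, 5, 7}) = 6
Therefore G(47) = 6.

6


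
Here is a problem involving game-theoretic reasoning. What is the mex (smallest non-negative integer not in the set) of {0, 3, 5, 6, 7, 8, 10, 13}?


Set = {0, 3, 5, 6, 7, 8, 10, 13}
0 is in the set.
1 is NOT in the set. This is the mex.
mex = 1

1


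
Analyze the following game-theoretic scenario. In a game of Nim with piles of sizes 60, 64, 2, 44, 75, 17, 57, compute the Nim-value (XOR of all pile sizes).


We need the XOR (exclusive or) of all pile sizes.
After XOR-ing pile 1 (size 60): 0 XOR 60 = 60
After XOR-ing pile 2 (size 64): 60 XOR 64 = 124
After XOR-ing pile 3 (size 2): 124 XOR 2 = 126
After XOR-ing pile 4 (size 44): 126 XOR 44 = 82
After XOR-ing pile 5 (size 75): 82 XOR 75 = 25
After XOR-ing pile 6 (size 17): 25 XOR 17 = 8
After XOR-ing pile 7 (size 57): 8 XOR 57 = 49
The Nim-value of this position is 49.

49


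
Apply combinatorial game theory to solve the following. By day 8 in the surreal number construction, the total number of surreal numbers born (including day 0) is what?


Day 0: {|} = 0 is born. Count = 1.
Day n: the number of surreal numbers born by day n is 2^(n+1) - 1.
By day 0: 2^1 - 1 = 1
By day 1: 2^2 - 1 = 3
By day 2: 2^3 - 1 = 7
By day 3: 2^4 - 1 = 15
By day 4: 2^5 - 1 = 31
By day 5: 2^6 - 1 = 63
By day 6: 2^7 - 1 = 127
By day 7: 2^8 - 1 = 255
By day 8: 2^9 - 1 = 511
By day 8: 511 surreal numbers.

511


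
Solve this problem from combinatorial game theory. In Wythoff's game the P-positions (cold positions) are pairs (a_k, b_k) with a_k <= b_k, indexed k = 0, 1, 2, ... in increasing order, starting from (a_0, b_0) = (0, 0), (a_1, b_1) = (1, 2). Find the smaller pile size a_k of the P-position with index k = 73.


By Wythoff's theorem, a_k = floor(k * phi) and b_k = floor(k * phi^2) = a_k + k, where phi = (1 + sqrt(5))/2 is the golden ratio.
phi = (1 + sqrt(5))/2 = 1.618034
k = 73
k * phi = 73 * 1.618034 = 118.116481
a_73 = floor(k * phi) = 118

118


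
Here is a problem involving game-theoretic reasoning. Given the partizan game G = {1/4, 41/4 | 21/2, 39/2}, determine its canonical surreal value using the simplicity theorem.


Left options: {1/4, 41/4}, max = 41/4
Right options: {21/2, 39/2}, min = 21/2
All options are numbers and max(Left) < min(Right), so by the simplicity theorem the value is the simplest (earliest-born) number strictly between 41/4 and 21/2.
No integer lies strictly between 41/4 and 21/2, so the value is the dyadic rational m/2^k in the interval with the smallest k (then m odd); search k = 1, 2, ...:
Denominator 2: no odd multiple of 1/2 lies strictly between 41/4 and 21/2.
Denominator 4: no odd multiple of 1/4 lies strictly between 41/4 and 21/2.
Denominator 8: 83/8 lies strictly between 41/4 and 21/2 -- found.
The simplest number in the interval is 83/8.
Game value = 83/8

83/8


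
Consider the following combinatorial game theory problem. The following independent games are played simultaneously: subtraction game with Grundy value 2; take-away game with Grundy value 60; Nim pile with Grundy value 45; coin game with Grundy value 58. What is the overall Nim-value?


By the Sprague-Grundy theorem, the Grundy value of a sum of games is the XOR of individual Grundy values.
subtraction game: Grundy value = 2. Running XOR: 0 XOR 2 = 2
take-away game: Grundy value = 60. Running XOR: 2 XOR 60 = 62
Nim pile: Grundy value = 45. Running XOR: 62 XOR 45 = 19
coin game: Grundy value = 58. Running XOR: 19 XOR 58 = 41
The combined Grundy value is 41.

41


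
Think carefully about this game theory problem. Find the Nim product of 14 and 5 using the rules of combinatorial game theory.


Nim multiplication is bilinear over XOR: (u XOR v) * w = (u*w) XOR (v*w).
So we split each operand into its bit components and XOR the pairwise Nim products.
14 = 2 + 4 + 8 (as XOR of powers of 2).
5 = 1 + 4 (as XOR of powers of 2).
Using the standard Nim-product table on single bits:
  2*2 = 3,   2*4 = 8,   2*8 = 12,
  4*4 = 6,   4*8 = 11,  8*8 = 13,
and  1*x = x (identity), k*l = l*k (commutative).
Pairwise Nim products:
  2 * 1 = 2
  2 * 4 = 8
  4 * 1 = 4
  4 * 4 = 6
  8 * 1 = 8
  8 * 4 = 11
XOR them: 2 XOR 8 XOR 4 XOR 6 XOR 8 XOR 11 = 11.
Result: 14 * 5 = 11 (in Nim).

11


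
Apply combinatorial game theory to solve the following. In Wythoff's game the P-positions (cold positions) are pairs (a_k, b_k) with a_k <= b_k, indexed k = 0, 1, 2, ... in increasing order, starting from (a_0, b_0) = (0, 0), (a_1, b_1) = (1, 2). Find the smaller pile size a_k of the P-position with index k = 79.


By Wythoff's theorem, a_k = floor(k * phi) and b_k = floor(k * phi^2) = a_k + k, where phi = (1 + sqrt(5))/2 is the golden ratio.
phi = (1 + sqrt(5))/2 = 1.618034
k = 79
k * phi = 79 * 1.618034 = 127.824685
a_79 = floor(k * phi) = 127

127


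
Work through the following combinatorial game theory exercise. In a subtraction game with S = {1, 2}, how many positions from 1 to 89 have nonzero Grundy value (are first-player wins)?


Subtraction set S = {1, 2}, so G(n) = n mod 3.
G(n) = 0 when n is a multiple of 3.
Multiples of 3 in [1, 89]: 29
N-positions (nonzero Grundy) = 89 - 29 = 60

60


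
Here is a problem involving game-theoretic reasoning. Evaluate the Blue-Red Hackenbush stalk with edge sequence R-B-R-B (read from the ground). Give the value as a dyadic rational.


Edges (from ground): R-B-R-B
By Berlekamp's sign-expansion rule, a Blue-Red Hackenbush stalk has the value of the surreal number whose sign sequence is the edge sequence with B -> + and R -> -.
Sign sequence: -+-+
Trace the sign expansion in the surreal number tree, starting from 0:
Edge 1: R (sign -) -> bounds (-inf, 0), value = -1
Edge 2: B (sign +) -> bounds (-1, 0), value = -1/2
Edge 3: R (sign -) -> bounds (-1, -1/2), value = -3/4
Edge 4: B (sign +) -> bounds (-3/4, -1/2), value = -5/8
Game value = -5/8

-5/8


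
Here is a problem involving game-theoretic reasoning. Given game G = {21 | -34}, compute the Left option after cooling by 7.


Original game: {21 | -34} (a switch {a | b} with a > b).
Cooling by t (for t below the temperature (a - b)/2 = 55/2) taxes each move by t: {a | b} cooled by t is {a - t | b + t}.
Cooling amount: t = 7
Cooled Left option: 21 - 7 = 14
Cooled Right option: -34 + 7 = -27
Cooled game: {14 | -27}
Left option = 14

14


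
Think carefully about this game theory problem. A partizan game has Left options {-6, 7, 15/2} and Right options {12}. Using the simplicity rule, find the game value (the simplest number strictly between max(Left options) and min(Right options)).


Left options: {-6, 7, 15/2}, max = 15/2
Right options: {12}, min = 12
All options are numbers and max(Left) < min(Right), so by the simplicity theorem the value is the simplest (earliest-born) number strictly between 15/2 and 12.
Integers 8 through 11 all lie strictly between 15/2 and 12.
Among integers, the simplest (lowest birthday = smallest |n|; 0 is born on day 0, +-n on day n) is 8.
No non-integer in the interval can be simpler: if x is a non-integer in the interval, then floor(x) or ceil(x) also lies in the interval (the interval contains an integer), and both are proper prefixes of x's sign expansion, i.e. born earlier. So the game value is 8.
Game value = 8

8


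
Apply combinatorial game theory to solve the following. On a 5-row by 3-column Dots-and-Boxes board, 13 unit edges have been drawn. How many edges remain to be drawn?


Grid: 5 x 3 boxes, i.e. 6 rows and 4 columns of dots.
Horizontal edges: (rows + 1) * cols = 6 * 3 = 18
Vertical edges: rows * (cols + 1) = 5 * 4 = 20
Total edges: 18 + 20 = 38
Edges drawn: 13
Remaining: 38 - 13 = 25

25


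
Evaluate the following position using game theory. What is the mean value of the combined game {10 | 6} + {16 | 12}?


G1 = {10 | 6}, G2 = {16 | 12}
Each is a switch {a | b} with numbers a > b; its mean value is (a + b)/2, and mean value is additive over game sums: m(G1 + G2) = m(G1) + m(G2).
Mean of G1 = (10 + (6))/2 = 16/2 = 8
Mean of G2 = (16 + (12))/2 = 28/2 = 14
Mean of G1 + G2 = 8 + 14 = 22

22


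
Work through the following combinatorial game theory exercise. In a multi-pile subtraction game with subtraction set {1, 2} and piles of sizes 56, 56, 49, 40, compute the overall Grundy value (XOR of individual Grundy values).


Subtraction set: {1, 2}
For this subtraction set, G(n) = n mod 3 (period = max + 1 = 3).
Pile 1 (size 56): G(56) = 56 mod 3 = 2
Pile 2 (size 56): G(56) = 56 mod 3 = 2
Pile 3 (size 49): G(49) = 49 mod 3 = 1
Pile 4 (size 40): G(40) = 40 mod 3 = 1
Total Grundy value = XOR of all: 2 XOR 2 XOR 1 XOR 1 = 0

0


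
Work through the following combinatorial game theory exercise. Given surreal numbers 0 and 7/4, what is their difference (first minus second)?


x = 0, y = 7/4
Converting to common denominator: 4
x = 0/4, y = 7/4
x - y = 0 - 7/4 = -7/4

-7/4


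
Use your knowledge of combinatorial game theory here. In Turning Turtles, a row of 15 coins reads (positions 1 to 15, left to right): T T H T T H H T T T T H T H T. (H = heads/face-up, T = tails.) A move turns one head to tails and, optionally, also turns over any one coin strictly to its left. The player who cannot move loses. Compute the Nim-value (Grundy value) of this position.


Coins: T T H T T H H T T T T H T H T
Key fact: a single head at position k behaves exactly like a Nim heap of size k (turning it to T and optionally flipping a coin at j < k corresponds to moving the heap from k to j, or to 0), and heads combine as a disjunctive sum (two heads at the same place would cancel, matching j XOR j = 0). So the Nim-value is the XOR of the 1-indexed positions of the heads.
Face-up positions (1-indexed): [3, 6, 7, 12, 14]
XOR 0 with 3: 0 XOR 3 = 3
XOR 3 with 6: 3 XOR 6 = 5
XOR 5 with 7: 5 XOR 7 = 2
XOR 2 with 12: 2 XOR 12 = 14
XOR 14 with 14: 14 XOR 14 = 0
Nim-value = 0

0


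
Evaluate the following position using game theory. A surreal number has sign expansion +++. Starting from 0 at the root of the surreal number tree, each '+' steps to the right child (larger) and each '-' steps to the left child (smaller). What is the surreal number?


Sign expansion: +++
Rule: track bounds (lo, hi), initially (-inf, +inf). On '+', the current value becomes lo and we move to the simplest number in (value, hi): value + 1 if hi = +inf, otherwise the midpoint (value + hi)/2. On '-', the current value becomes hi and we move to value - 1 if lo = -inf, otherwise the midpoint (lo + value)/2.
Start at 0.
Step 1: sign = +, move right. Bounds: (0, +inf). Value = 1
Step 2: sign = +, move right. Bounds: (1, +inf). Value = 2
Step 3: sign = +, move right. Bounds: (2, +inf). Value = 3
The surreal number with sign expansion +++ is 3.

3


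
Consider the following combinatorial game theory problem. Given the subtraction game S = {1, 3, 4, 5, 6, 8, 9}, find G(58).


The subtraction set is S = {1, 3, 4, 5, 6, 8, 9}.
G(k) = mex{ G(k - s) : s in S, s <= k }. We compute iteratively: G(0) = 0.
G(1) = mex({0}) = 1
G(2) = mex({1}) = 0
G(3) = mex({0}) = 1
G(4) = mex({0, 1}) = 2
G(5) = mex({0, 1, 2}) = 3
G(6) = mex({0, 1, 3}) = 2
G(7) = mex({0, 1, 2}) = 3
G(8) = mex({0, 1, 2, 3}) = 4
G(9) = mex({0, 1, 2, 3, 4}) = 5
G(10) = mex({0, 1, 2, 3, 5}) = 4
G(11) = mex({0, 1, 2, 3, 4}) = 5
G(12) = mex({1, 2, 3, 4, 5}) = 0
G(13) = mex({0, 2, 3, 4, 5}) = 1
G(14) = mex({1, 2, 3, 4, 5}) = 0
G(15) = mex({0, 2, 3, 4, 5}) = 1
G(16) = mex({0, 1, 3, 4, 5}) = 2
G(17) = mex({0, 1, 2, 4, 5}) = 3
G(18) = mex({0, 1, 3, 4, 5}) = 2
G(19) = mex({0, 1, 2, 4, 5}) = 3
G(20) = mex({0, 1, 2, 3, 5}) = 4
Observe that G(12)..G(20) = 0, 1, 0, 1, 2, 3, 2, 3, 4 repeats G(0)..G(8) = 0, 1, 0, 1, 2, 3, 2, 3, 4.
For k >= max(S) = 9, G(k) is determined by the previous 9 values G(k-9)..G(k-1); a window of 9 consecutive values has recurred shifted by 12, so by induction G(k + 12) = G(k) for all k >= 0: the sequence is periodic from the start with period 12.
One period: G(0..11) = 0, 1, 0, 1, 2, 3, 2, 3, 4, 5, 4, 5.
58 mod 12 = 10, so G(58) = G(10) = 4.

4


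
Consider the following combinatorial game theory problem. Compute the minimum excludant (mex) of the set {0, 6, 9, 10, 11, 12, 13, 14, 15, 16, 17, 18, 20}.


Set = {0, 6, 9, 10, 11, 12, 13, 14, 15, 16, 17, 18, 20}
0 is in the set.
1 is NOT in the set. This is the mex.
mex = 1

1


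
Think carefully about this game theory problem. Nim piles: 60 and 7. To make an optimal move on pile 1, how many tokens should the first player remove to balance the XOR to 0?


Piles: 60 and 7
Current XOR: 60 XOR 7 = 59 (non-zero, so this is an N-position).
To make the XOR zero, we need to find a move that balances the piles.
For pile 1 (size 60): target = 60 XOR 59 = 7
We reduce pile 1 from 60 to 7.
Tokens removed: 60 - 7 = 53
Verification: 7 XOR 7 = 0

53


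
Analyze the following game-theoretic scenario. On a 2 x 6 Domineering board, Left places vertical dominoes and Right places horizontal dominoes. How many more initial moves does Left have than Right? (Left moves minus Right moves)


Board is 2 x 6 (rows x cols).
Left (vertical) placements: (rows-1) * cols = 1 * 6 = 6
Right (horizontal) placements: rows * (cols-1) = 2 * 5 = 10
Advantage = Left - Right = 6 - 10 = -4

-4


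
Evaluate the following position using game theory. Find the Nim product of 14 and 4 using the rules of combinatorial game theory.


Nim multiplication is bilinear over XOR: (u XOR v) * w = (u*w) XOR (v*w).
So we split each operand into its bit components and XOR the pairwise Nim products.
14 = 2 + 4 + 8 (as XOR of powers of 2).
4 = 4 (as XOR of powers of 2).
Using the standard Nim-product table on single bits:
  2*2 = 3,   2*4 = 8,   2*8 = 12,
  4*4 = 6,   4*8 = 11,  8*8 = 13,
and  1*x = x (identity), k*l = l*k (commutative).
Pairwise Nim products:
  2 * 4 = 8
  4 * 4 = 6
  8 * 4 = 11
XOR them: 8 XOR 6 XOR 11 = 5.
Result: 14 * 4 = 5 (in Nim).

5


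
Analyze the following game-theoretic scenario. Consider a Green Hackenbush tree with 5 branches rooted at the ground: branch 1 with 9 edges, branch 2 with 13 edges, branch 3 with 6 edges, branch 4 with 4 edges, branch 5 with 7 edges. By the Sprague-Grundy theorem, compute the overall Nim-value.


The tree has 5 branches from the ground vertex.
In Green Hackenbush, the Nim-value of a simple path of length k is k.
Branch 1: length 9, Nim-value = 9
Branch 2: length 13, Nim-value = 13
Branch 3: length 6, Nim-value = 6
Branch 4: length 4, Nim-value = 4
Branch 5: length 7, Nim-value = 7
Total Nim-value = XOR of all branch values:
0 XOR 9 = 9
9 XOR 13 = 4
4 XOR 6 = 2
2 XOR 4 = 6
6 XOR 7 = 1
Nim-value of the tree = 1

1


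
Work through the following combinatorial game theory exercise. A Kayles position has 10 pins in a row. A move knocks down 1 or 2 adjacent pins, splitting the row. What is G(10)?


Kayles: a move removes 1 or 2 adjacent pins from a contiguous row.
Removing pins from a row of k leaves two independent rows (a, b) with a + b = k - 1 (one pin) or a + b = k - 2 (two pins); an end removal gives a = 0.
By Sprague-Grundy, G(k) = mex{ G(a) XOR G(b) } over all these splits. G(0) = 0.
G(1): splits (0,0):0^0=0 -> mex({0}) = 1
G(2): splits (0,1):0^1=1 (0,0):0^0=0 -> mex({0, 1}) = 2
G(3): splits (0,2):0^2=2 (1,1):1^1=0 (0,1):0^1=1 -> mex({0, 1, 2}) = 3
G(4): splits (0,3):0^3=3 (1,2):1^2=3 (0,2):0^2=2 (1,1):1^1=0 -> mex({0, 2, 3}) = 1
G(5): splits (0,4):0^1=1 (1,3):1^3=2 (2,2):2^2=0 (0,3):0^3=3 (1,2):1^2=3 -> mex({0, 1, 2, 3}) = 4
G(6) = mex({0, 1, 2, 4}) = 3
G(7) = mex({0, 1, 3, 4, 5}) = 2
G(8) = mex({0, 2, 3, 5, 6}) = 1
G(9) = mex({0, 1, 2, 3, 6, 7}) = 4
G(10) = mex({0, 1, 3, 4, 5, 7}) = 2
Therefore G(10) = 2.

2


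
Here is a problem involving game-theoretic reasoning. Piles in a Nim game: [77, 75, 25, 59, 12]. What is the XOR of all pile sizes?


We need the XOR (exclusive or) of all pile sizes.
After XOR-ing pile 1 (size 77): 0 XOR 77 = 77
After XOR-ing pile 2 (size 75): 77 XOR 75 = 6
After XOR-ing pile 3 (size 25): 6 XOR 25 = 31
After XOR-ing pile 4 (size 59): 31 XOR 59 = 36
After XOR-ing pile 5 (size 12): 36 XOR 12 = 40
The Nim-value of this position is 40.

40


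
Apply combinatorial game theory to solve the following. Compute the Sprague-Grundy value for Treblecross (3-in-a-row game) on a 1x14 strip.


Treblecross: place X on empty cells; 3-in-a-row wins.
Playing within two cells of an existing X lets the opponent win at once, so sensible play treats the cells i-2..i+2 around each X as dead. The player left with no safe cell loses, so this is a normal-play take-away game on strips of safe cells.
Placing X at cell i (0-indexed) of a strip of k safe cells leaves independent strips of sizes max(0, i-2) and max(0, k-i-3). Hence G(k) = mex{ G(max(0,i-2)) XOR G(max(0,k-i-3)) : 0 <= i < k }, with G(0) = 0.
G(1): splits (0,0):0^0=0 -> mex({0}) = 1
G(2): splits (0,0):0^0=0 -> mex({0}) = 1
G(3): splits (0,0):0^0=0 -> mex({0}) = 1
G(4): splits (0,1):0^1=1 (0,0):0^0=0 -> mex({0, 1}) = 2
G(5): splits (0,2):0^1=1 (0,1):0^1=1 (0,0):0^0=0 -> mex({0, 1}) = 2
G(6) = mex({1}) = 0
G(7) = mex({0, 1, 2}) = 3
G(8) = mex({0, 1, 2}) = 3
G(9) = mex({0, 2}) = 1
G(10) = mex({0, 2, 3}) = 1
G(11) = mex({0, 3}) = 1
G(12) = mex({1, 3}) = 0
G(13) = mex({0, 1, 2, 3}) = 4
G(14) = mex({0, 1, 2}) = 3
Therefore G(14) = 3.

3


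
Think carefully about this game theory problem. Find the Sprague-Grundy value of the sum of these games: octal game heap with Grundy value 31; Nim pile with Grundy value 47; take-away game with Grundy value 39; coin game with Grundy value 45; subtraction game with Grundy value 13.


By the Sprague-Grundy theorem, the Grundy value of a sum of games is the XOR of individual Grundy values.
octal game heap: Grundy value = 31. Running XOR: 0 XOR 31 = 31
Nim pile: Grundy value = 47. Running XOR: 31 XOR 47 = 48
take-away game: Grundy value = 39. Running XOR: 48 XOR 39 = 23
coin game: Grundy value = 45. Running XOR: 23 XOR 45 = 58
subtraction game: Grundy value = 13. Running XOR: 58 XOR 13 = 55
The combined Grundy value is 55.

55


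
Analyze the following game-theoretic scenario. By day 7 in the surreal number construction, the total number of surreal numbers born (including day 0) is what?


Day 0: {|} = 0 is born. Count = 1.
Day n: the number of surreal numbers born by day n is 2^(n+1) - 1.
By day 0: 2^1 - 1 = 1
By day 1: 2^2 - 1 = 3
By day 2: 2^3 - 1 = 7
By day 3: 2^4 - 1 = 15
By day 4: 2^5 - 1 = 31
By day 5: 2^6 - 1 = 63
By day 6: 2^7 - 1 = 127
By day 7: 2^8 - 1 = 255
By day 7: 255 surreal numbers.

255


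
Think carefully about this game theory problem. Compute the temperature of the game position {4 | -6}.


The game is {4 | -6}, a switch {a | b} with numbers a > b.
Cooling {a | b} by t gives {a - t | b + t}, which stops being hot when a - t = b + t, i.e. at t = (a - b)/2. So the temperature of a switch is (a - b)/2.
Temperature = (Left option - Right option) / 2
= (4 - (-6)) / 2
= 10 / 2
= 5

5


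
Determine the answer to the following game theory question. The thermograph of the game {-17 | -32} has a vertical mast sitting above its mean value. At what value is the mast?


Game = {-17 | -32}, a switch {a | b} with numbers a > b.
Its thermograph has left wall a - t and right wall b + t, which meet at t = (a - b)/2, where both equal (a + b)/2. So the mast (mean value) is at (a + b)/2.
Mean = (-17 + (-32))/2 = -49/2 = -49/2

-49/2


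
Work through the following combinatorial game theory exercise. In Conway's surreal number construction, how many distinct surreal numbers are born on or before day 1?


Day 0: {|} = 0 is born. Count = 1.
Day n: the number of surreal numbers born by day n is 2^(n+1) - 1.
By day 0: 2^1 - 1 = 1
By day 1: 2^2 - 1 = 3
By day 1: 3 surreal numbers.

3
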